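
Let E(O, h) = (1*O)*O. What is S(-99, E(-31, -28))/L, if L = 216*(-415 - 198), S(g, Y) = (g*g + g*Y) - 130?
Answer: 21367/33102 ≈ 0.64549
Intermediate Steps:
E(O, h) = O² (E(O, h) = O*O = O²)
S(g, Y) = -130 + g² + Y*g (S(g, Y) = (g² + Y*g) - 130 = -130 + g² + Y*g)
L = -132408 (L = 216*(-613) = -132408)
S(-99, E(-31, -28))/L = (-130 + (-99)² + (-31)²*(-99))/(-132408) = (-130 + 9801 + 961*(-99))*(-1/132408) = (-130 + 9801 - 95139)*(-1/132408) = -85468*(-1/132408) = 21367/33102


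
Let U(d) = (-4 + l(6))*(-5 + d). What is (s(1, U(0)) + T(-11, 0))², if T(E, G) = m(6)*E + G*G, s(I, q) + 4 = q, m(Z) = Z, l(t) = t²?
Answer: 52900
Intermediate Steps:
U(d) = -160 + 32*d (U(d) = (-4 + 6²)*(-5 + d) = (-4 + 36)*(-5 + d) = 32*(-5 + d) = -160 + 32*d)
s(I, q) = -4 + q
T(E, G) = G² + 6*E (T(E, G) = 6*E + G*G = 6*E + G² = G² + 6*E)
(s(1, U(0)) + T(-11, 0))² = ((-4 + (-160 + 32*0)) + (0² + 6*(-11)))² = ((-4 + (-160 + 0)) + (0 - 66))² = ((-4 - 160) - 66)² = (-164 - 66)² = (-230)² = 52900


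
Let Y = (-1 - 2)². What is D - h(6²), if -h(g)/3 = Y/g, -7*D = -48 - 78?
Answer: 75/4 ≈ 18.750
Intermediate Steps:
D = 18 (D = -(-48 - 78)/7 = -⅐*(-126) = 18)
Y = 9 (Y = (-3)² = 9)
h(g) = -27/g
D - h(6²) = 18 - (-27)/(6²) = 18 - (-27)/36 = 18 - 1*(-¾) = 18 + ¾ = 75/4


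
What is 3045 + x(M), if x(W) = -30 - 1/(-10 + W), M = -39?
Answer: 147736/49 ≈ 3015.0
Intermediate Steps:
3045 + x(M) = 3045 + (299 - 30*(-39))/(-10 - 39) = 3045 + (299 + 1170)/(-49) = 3045 - 1/49*1469 = 3045 - 1469/49 = 147736/49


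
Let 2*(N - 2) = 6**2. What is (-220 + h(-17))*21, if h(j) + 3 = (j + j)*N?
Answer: -18963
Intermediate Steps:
N = 20 (N = 2 + (1/2)*6**2 = 2 + (1/2)*36 = 2 + 18 = 20)
h(j) = -3 + 40*j (h(j) = -3 + (j + j)*20 = -3 + (2*j)*20 = -3 + 40*j)
(-220 + h(-17))*21 = (-220 + (-3 + 40*(-17)))*21 = (-220 + (-3 - 680))*21 = (-220 - 683)*21 = -903*21 = -18963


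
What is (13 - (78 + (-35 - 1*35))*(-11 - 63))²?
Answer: 366025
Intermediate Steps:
(13 - (78 + (-35 - 1*35))*(-11 - 63))² = (13 - (78 + (-35 - 35))*(-74))² = (13 - (78 - 70)*(-74))² = (13 - 8*(-74))² = (13 - 1*(-592))² = (13 + 592)² = 605² = 366025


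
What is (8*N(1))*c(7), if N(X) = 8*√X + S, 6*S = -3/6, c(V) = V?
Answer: 1330/3 ≈ 443.33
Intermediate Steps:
S = -1/12 (S = (-3/6)/6 = (-3*⅙)/6 = (⅙)*(-½) = -1/12 ≈ -0.083333)
N(X) = -1/12 + 8*√X (N(X) = 8*√X - 1/12 = -1/12 + 8*√X)
(8*N(1))*c(7) = (8*(-1/12 + 8*√1))*7 = (8*(-1/12 + 8*1))*7 = (8*(-1/12 + 8))*7 = (8*(95/12))*7 = (190/3)*7 = 1330/3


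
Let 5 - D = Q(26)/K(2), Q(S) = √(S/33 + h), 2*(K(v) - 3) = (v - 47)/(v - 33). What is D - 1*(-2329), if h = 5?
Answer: 2334 - 62*√6303/7623 ≈ 2333.4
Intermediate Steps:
K(v) = 3 + (-47 + v)/(2*(-33 + v)) (K(v) = 3 + ((v - 47)/(v - 33))/2 = 3 + ((-47 + v)/(-33 + v))/2 = 3 + (-47 + v)/(2*(-33 + v)))
Q(S) = √(5 + S/33) (Q(S) = √(S/33 + 5) = √(5 + S/33))
D = 5 - 62*√6303/7623 (D = 5 - √(5445 + 33*26)/33/(7*(-35 + 2)/(2*(-33 + 2))) = 5 - √(5445 + 858)/33/((7/2)*(-33)/(-31)) = 5 - √6303/33/((7/2)*(-1/31)*(-33)) = 5 - √6303/33/231/62 = 5 - √6303/33*62/231 = 5 - 62*√6303/7623 ≈ 4.3543)
D - 1*(-2329) = (5 - 62*√6303/7623) - 1*(-2329) = (5 - 62*√6303/7623) + 2329 = 2334 - 62*√6303/7623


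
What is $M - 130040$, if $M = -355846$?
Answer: $-485886$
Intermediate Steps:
$M - 130040 = -355846 - 130040 = -485886$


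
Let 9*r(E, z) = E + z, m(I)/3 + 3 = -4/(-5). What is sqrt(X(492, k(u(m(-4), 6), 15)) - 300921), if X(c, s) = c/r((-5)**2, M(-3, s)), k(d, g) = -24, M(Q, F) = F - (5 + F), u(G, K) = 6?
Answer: I*sqrt(7517490)/5 ≈ 548.36*I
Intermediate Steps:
m(I) = -33/5 (m(I) = -9 + 3*(-4/(-5)) = -9 + 3*(-4*(-1/5)) = -9 + 3*(4/5) = -9 + 12/5 = -33/5)
M(Q, F) = -5 (M(Q, F) = F + (-5 - F) = -5)
r(E, z) = E/9 + z/9 (r(E, z) = (E + z)/9 = E/9 + z/9)
X(c, s) = 9*c/20 (X(c, s) = c/((1/9)*(-5)**2 + (1/9)*(-5)) = c/((1/9)*25 - 5/9) = c/(25/9 - 5/9) = c/(20/9) = c*(9/20) = 9*c/20)
sqrt(X(492, k(u(m(-4), 6), 15)) - 300921) = sqrt((9/20)*492 - 300921) = sqrt(1107/5 - 300921) = sqrt(-1503498/5) = I*sqrt(7517490)/5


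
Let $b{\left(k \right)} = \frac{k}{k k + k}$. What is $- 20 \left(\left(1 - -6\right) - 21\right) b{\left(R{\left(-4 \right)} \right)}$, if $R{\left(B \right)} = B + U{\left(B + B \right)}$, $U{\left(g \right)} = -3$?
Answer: $- \frac{140}{3} \approx -46.667$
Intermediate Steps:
$R{\left(B \right)} = -3 + B$ ($R{\left(B \right)} = B - 3 = -3 + B$)
$b{\left(k \right)} = \frac{k}{k + k^{2}}$ ($b{\left(k \right)} = \frac{k}{k^{2} + k} = \frac{k}{k + k^{2}}$)
$- 20 \left(\left(1 - -6\right) - 21\right) b{\left(R{\left(-4 \right)} \right)} = \frac{\left(-20\right) \left(\left(1 - -6\right) - 21\right)}{1 - 7} = \frac{\left(-20\right) \left(\left(1 + 6\right) - 21\right)}{1 - 7} = \frac{\left(-20\right) \left(7 - 21\right)}{-6} = \left(-20\right) \left(-14\right) \left(- \frac{1}{6}\right) = 280 \left(- \frac{1}{6}\right) = - \frac{140}{3}$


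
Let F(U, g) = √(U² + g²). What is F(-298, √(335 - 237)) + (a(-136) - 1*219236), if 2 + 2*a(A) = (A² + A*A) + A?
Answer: -200809 + 3*√9878 ≈ -2.0051e+5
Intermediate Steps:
a(A) = -1 + A² + A/2 (a(A) = -1 + ((A² + A*A) + A)/2 = -1 + ((A² + A²) + A)/2 = -1 + (2*A² + A)/2 = -1 + (A + 2*A²)/2 = -1 + (A² + A/2) = -1 + A² + A/2)
F(-298, √(335 - 237)) + (a(-136) - 1*219236) = √((-298)² + (√(335 - 237))²) + ((-1 + (-136)² + (½)*(-136)) - 1*219236) = √(88804 + (√98)²) + ((-1 + 18496 - 68) - 219236) = √(88804 + (7*√2)²) + (18427 - 219236) = √(88804 + 98) - 200809 = √88902 - 200809 = 3*√9878 - 200809 = -200809 + 3*√9878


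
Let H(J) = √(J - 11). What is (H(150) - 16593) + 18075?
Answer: 1482 + √139 ≈ 1493.8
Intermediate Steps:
H(J) = √(-11 + J)
(H(150) - 16593) + 18075 = (√(-11 + 150) - 16593) + 18075 = (√139 - 16593) + 18075 = (-16593 + √139) + 18075 = 1482 + √139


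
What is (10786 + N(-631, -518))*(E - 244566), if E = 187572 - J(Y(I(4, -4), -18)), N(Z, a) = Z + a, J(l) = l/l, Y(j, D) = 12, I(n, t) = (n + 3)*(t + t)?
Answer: -549260815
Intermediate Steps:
I(n, t) = 2*t*(3 + n) (I(n, t) = (3 + n)*(2*t) = 2*t*(3 + n))
J(l) = 1
E = 187571 (E = 187572 - 1*1 = 187572 - 1 = 187571)
(10786 + N(-631, -518))*(E - 244566) = (10786 + (-631 - 518))*(187571 - 244566) = (10786 - 1149)*(-56995) = 9637*(-56995) = -549260815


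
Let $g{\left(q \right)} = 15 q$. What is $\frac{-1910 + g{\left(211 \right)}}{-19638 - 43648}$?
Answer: $- \frac{1255}{63286} \approx -0.019831$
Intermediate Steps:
$\frac{-1910 + g{\left(211 \right)}}{-19638 - 43648} = \frac{-1910 + 15 \cdot 211}{-19638 - 43648} = \frac{-1910 + 3165}{-63286} = 1255 \left(- \frac{1}{63286}\right) = - \frac{1255}{63286}$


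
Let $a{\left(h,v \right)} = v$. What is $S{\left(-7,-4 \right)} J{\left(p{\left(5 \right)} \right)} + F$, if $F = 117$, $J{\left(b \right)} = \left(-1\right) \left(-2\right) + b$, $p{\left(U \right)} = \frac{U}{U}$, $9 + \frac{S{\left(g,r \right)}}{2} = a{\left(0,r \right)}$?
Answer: $39$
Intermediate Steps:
$S{\left(g,r \right)} = -18 + 2 r$
$p{\left(U \right)} = 1$
$J{\left(b \right)} = 2 + b$
$S{\left(-7,-4 \right)} J{\left(p{\left(5 \right)} \right)} + F = \left(-18 + 2 \left(-4\right)\right) \left(2 + 1\right) + 117 = \left(-18 - 8\right) 3 + 117 = \left(-26\right) 3 + 117 = -78 + 117 = 39$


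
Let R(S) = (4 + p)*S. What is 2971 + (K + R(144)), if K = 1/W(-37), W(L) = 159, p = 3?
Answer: 632662/159 ≈ 3979.0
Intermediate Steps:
K = 1/159 ≈ 0.0062893
R(S) = 7*S (R(S) = (4 + 3)*S = 7*S)
2971 + (K + R(144)) = 2971 + (1/159 + 7*144) = 2971 + (1/159 + 1008) = 2971 + 160273/159 = 632662/159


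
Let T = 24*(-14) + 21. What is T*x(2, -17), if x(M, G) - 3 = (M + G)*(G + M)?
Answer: -71820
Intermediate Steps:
T = -315 (T = -336 + 21 = -315)
x(M, G) = 3 + (G + M)**2 (x(M, G) = 3 + (M + G)*(G + M) = 3 + (G + M)*(G + M) = 3 + (G + M)**2)
T*x(2, -17) = -315*(3 + (-17 + 2)**2) = -315*(3 + (-15)**2) = -315*(3 + 225) = -315*228 = -71820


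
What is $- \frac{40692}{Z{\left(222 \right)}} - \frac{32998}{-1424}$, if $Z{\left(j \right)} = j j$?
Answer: $\frac{65347001}{2924184} \approx 22.347$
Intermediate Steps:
$Z{\left(j \right)} = j^{2}$
$- \frac{40692}{Z{\left(222 \right)}} - \frac{32998}{-1424} = - \frac{40692}{222^{2}} - \frac{32998}{-1424} = - \frac{40692}{49284} - - \frac{16499}{712} = \left(-40692\right) \frac{1}{49284} + \frac{16499}{712} = - \frac{3391}{4107} + \frac{16499}{712} = \frac{65347001}{2924184}$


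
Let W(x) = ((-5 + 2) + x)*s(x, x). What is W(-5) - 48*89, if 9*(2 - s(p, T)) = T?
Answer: -38632/9 ≈ -4292.4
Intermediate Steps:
s(p, T) = 2 - T/9
W(x) = (-3 + x)*(2 - x/9) (W(x) = ((-5 + 2) + x)*(2 - x/9) = (-3 + x)*(2 - x/9))
W(-5) - 48*89 = -(-18 - 5)*(-3 - 5)/9 - 48*89 = -⅑*(-23)*(-8) - 4272 = -184/9 - 4272 = -38632/9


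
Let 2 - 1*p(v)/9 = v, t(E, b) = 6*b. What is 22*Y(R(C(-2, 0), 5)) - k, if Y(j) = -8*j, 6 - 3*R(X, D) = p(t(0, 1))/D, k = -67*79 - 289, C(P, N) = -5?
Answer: 24038/5 ≈ 4807.6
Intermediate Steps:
p(v) = 18 - 9*v
k = -5582 (k = -5293 - 289 = -5582)
R(X, D) = 2 + 12/D (R(X, D) = 2 - (18 - 54)/(3*D) = 2 - (-12)/D = 2 + 12/D)
22*Y(R(C(-2, 0), 5)) - k = 22*(-8*(2 + 12/5)) - 1*(-5582) = 22*(-8*(2 + 12*(⅕))) + 5582 = 22*(-8*(2 + 12/5)) + 5582 = 22*(-8*22/5) + 5582 = 22*(-176/5) + 5582 = -3872/5 + 5582 = 24038/5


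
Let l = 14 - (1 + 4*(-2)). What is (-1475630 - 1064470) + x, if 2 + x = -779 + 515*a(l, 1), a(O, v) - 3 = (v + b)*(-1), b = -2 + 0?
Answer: -2538821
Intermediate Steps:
b = -2
l = 21 (l = 14 - (1 - 8) = 14 - 1*(-7) = 14 + 7 = 21)
a(O, v) = 5 - v (a(O, v) = 3 + (v - 2)*(-1) = 3 + (-2 + v)*(-1) = 3 + (2 - v) = 5 - v)
x = 1279 (x = -2 + (-779 + 515*(5 - 1*1)) = -2 + (-779 + 515*(5 - 1)) = -2 + (-779 + 515*4) = -2 + (-779 + 2060) = -2 + 1281 = 1279)
(-1475630 - 1064470) + x = (-1475630 - 1064470) + 1279 = -2540100 + 1279 = -2538821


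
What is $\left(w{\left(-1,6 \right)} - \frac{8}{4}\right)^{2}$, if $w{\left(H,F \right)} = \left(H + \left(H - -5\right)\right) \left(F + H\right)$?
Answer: $169$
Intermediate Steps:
$w{\left(H,F \right)} = \left(5 + 2 H\right) \left(F + H\right)$ ($w{\left(H,F \right)} = \left(H + \left(H + 5\right)\right) \left(F + H\right) = \left(H + \left(5 + H\right)\right) \left(F + H\right) = \left(5 + 2 H\right) \left(F + H\right)$)
$\left(w{\left(-1,6 \right)} - \frac{8}{4}\right)^{2} = \left(\left(2 \left(-1\right)^{2} + 5 \cdot 6 + 5 \left(-1\right) + 2 \cdot 6 \left(-1\right)\right) - \frac{8}{4}\right)^{2} = \left(\left(2 \cdot 1 + 30 - 5 - 12\right) - 2\right)^{2} = \left(\left(2 + 30 - 5 - 12\right) - 2\right)^{2} = \left(15 - 2\right)^{2} = 13^{2} = 169$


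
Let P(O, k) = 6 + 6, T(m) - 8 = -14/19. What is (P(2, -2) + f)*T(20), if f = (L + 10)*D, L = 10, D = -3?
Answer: -6624/19 ≈ -348.63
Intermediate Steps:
T(m) = 138/19 (T(m) = 8 - 14/19 = 138/19)
P(O, k) = 12
f = -60 (f = (10 + 10)*(-3) = 20*(-3) = -60)
(P(2, -2) + f)*T(20) = (12 - 60)*(138/19) = -48*138/19 = -6624/19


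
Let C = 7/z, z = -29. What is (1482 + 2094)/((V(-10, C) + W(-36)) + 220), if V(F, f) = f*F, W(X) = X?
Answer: 17284/901 ≈ 19.183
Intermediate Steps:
C = -7/29 (C = 7/(-29) = 7*(-1/29) = -7/29 ≈ -0.24138)
V(F, f) = F*f
(1482 + 2094)/((V(-10, C) + W(-36)) + 220) = (1482 + 2094)/((-10*(-7/29) - 36) + 220) = 3576/((70/29 - 36) + 220) = 3576/(-974/29 + 220) = 3576/(5406/29) = 3576*(29/5406) = 17284/901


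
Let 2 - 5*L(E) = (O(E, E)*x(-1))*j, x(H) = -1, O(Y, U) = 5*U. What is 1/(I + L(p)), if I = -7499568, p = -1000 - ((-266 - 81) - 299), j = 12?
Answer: -5/37519078 ≈ -1.3327e-7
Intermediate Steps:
p = -354 (p = -1000 - (-347 - 299) = -1000 - 1*(-646) = -1000 + 646 = -354)
L(E) = 2/5 + 12*E (L(E) = 2/5 - (5*E)*(-1)*12/5 = 2/5 - (-5*E)*12/5 = 2/5 - (-12)*E = 2/5 + 12*E)
1/(I + L(p)) = 1/(-7499568 + (2/5 + 12*(-354))) = 1/(-7499568 + (2/5 - 4248)) = 1/(-7499568 - 21238/5) = 1/(-37519078/5) = -5/37519078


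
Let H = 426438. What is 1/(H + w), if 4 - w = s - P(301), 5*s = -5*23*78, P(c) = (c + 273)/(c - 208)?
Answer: 93/39826522 ≈ 2.3351e-6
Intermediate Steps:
P(c) = (273 + c)/(-208 + c)
s = -1794 (s = (-5*23*78)/5 = (-115*78)/5 = (⅕)*(-8970) = -1794)
w = 167788/93 (w = 4 - (-1794 - (273 + 301)/(-208 + 301)) = 4 - (-1794 - 574/93) = 4 - 1*(-167416/93) = 4 + 167416/93 = 167788/93 ≈ 1804.2)
1/(H + w) = 1/(426438 + 167788/93) = 1/(39826522/93) = 93/39826522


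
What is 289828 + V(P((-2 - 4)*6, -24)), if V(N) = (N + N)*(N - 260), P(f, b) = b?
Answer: 303460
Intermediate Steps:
V(N) = 2*N*(-260 + N) (V(N) = (2*N)*(-260 + N) = 2*N*(-260 + N))
289828 + V(P((-2 - 4)*6, -24)) = 289828 + 2*(-24)*(-260 - 24) = 289828 + 2*(-24)*(-284) = 289828 + 13632 = 303460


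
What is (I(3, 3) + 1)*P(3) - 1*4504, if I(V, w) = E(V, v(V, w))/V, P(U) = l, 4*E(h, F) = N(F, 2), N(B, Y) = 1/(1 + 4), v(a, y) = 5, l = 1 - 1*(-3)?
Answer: -67499/15 ≈ -4499.9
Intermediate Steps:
l = 4 (l = 1 + 3 = 4)
N(B, Y) = ⅕ (N(B, Y) = 1/5 = ⅕)
E(h, F) = 1/20 (E(h, F) = (¼)*(⅕) = 1/20)
P(U) = 4
I(V, w) = 1/(20*V)
(I(3, 3) + 1)*P(3) - 1*4504 = ((1/20)/3 + 1)*4 - 1*4504 = ((1/20)*(⅓) + 1)*4 - 4504 = (1/60 + 1)*4 - 4504 = (61/60)*4 - 4504 = 61/15 - 4504 = -67499/15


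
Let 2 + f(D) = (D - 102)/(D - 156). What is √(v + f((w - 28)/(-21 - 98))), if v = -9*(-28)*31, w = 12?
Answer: √671771473274/9274 ≈ 88.378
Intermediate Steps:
f(D) = -2 + (-102 + D)/(-156 + D) (f(D) = -2 + (D - 102)/(D - 156) = -2 + (-102 + D)/(-156 + D))
v = 7812 (v = 252*31 = 7812)
√(v + f((w - 28)/(-21 - 98))) = √(7812 + (210 - (12 - 28)/(-21 - 98))/(-156 + (12 - 28)/(-21 - 98))) = √(7812 + (210 - (-16)/(-119))/(-156 - 16/(-119))) = √(7812 + (210 - (-16)*(-1)/119)/(-156 - 16*(-1/119))) = √(7812 + (210 - 1*16/119)/(-156 + 16/119)) = √(7812 + (210 - 16/119)/(-18548/119)) = √(7812 - 119/18548*24974/119) = √(7812 - 12487/9274) = √(72436001/9274) = √671771473274/9274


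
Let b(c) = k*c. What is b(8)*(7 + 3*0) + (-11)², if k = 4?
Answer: 345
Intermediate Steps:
b(c) = 4*c
b(8)*(7 + 3*0) + (-11)² = (4*8)*(7 + 3*0) + (-11)² = 32*(7 + 0) + 121 = 32*7 + 121 = 224 + 121 = 345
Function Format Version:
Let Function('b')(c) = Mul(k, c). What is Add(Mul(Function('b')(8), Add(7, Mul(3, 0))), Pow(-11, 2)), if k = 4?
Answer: 345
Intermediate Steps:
Function('b')(c) = Mul(4, c)
Add(Mul(Function('b')(8), Add(7, Mul(3, 0))), Pow(-11, 2)) = Add(Mul(Mul(4, 8), Add(7, Mul(3, 0))), Pow(-11, 2)) = Add(Mul(32, Add(7, 0)), 121) = Add(Mul(32, 7), 121) = Add(224, 121) = 345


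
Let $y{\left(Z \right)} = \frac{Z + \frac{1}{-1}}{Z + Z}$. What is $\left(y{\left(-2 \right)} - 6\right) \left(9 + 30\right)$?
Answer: $- \frac{819}{4} \approx -204.75$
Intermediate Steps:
$y{\left(Z \right)} = \frac{-1 + Z}{2 Z}$ ($y{\left(Z \right)} = \frac{Z - 1}{2 Z} = \left(-1 + Z\right) \frac{1}{2 Z} = \frac{-1 + Z}{2 Z}$)
$\left(y{\left(-2 \right)} - 6\right) \left(9 + 30\right) = \left(\frac{-1 - 2}{2 \left(-2\right)} - 6\right) \left(9 + 30\right) = \left(\frac{1}{2} \left(- \frac{1}{2}\right) \left(-3\right) - 6\right) 39 = \left(\frac{3}{4} - 6\right) 39 = \left(- \frac{21}{4}\right) 39 = - \frac{819}{4}$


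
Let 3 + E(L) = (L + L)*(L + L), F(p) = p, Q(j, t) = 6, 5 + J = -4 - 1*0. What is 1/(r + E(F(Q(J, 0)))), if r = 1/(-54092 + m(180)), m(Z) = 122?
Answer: 53970/7609769 ≈ 0.0070922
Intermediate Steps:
J = -9 (J = -5 + (-4 - 1*0) = -5 + (-4 + 0) = -5 - 4 = -9)
E(L) = -3 + 4*L² (E(L) = -3 + (L + L)*(L + L) = -3 + (2*L)*(2*L) = -3 + 4*L²)
r = -1/53970 (r = 1/(-54092 + 122) = 1/(-53970) = -1/53970 ≈ -1.8529e-5)
1/(r + E(F(Q(J, 0)))) = 1/(-1/53970 + (-3 + 4*6²)) = 1/(-1/53970 + (-3 + 4*36)) = 1/(-1/53970 + (-3 + 144)) = 1/(-1/53970 + 141) = 1/(7609769/53970) = 53970/7609769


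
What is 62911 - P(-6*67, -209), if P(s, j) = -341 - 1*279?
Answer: 63531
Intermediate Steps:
P(s, j) = -620 (P(s, j) = -341 - 279 = -620)
62911 - P(-6*67, -209) = 62911 - 1*(-620) = 62911 + 620 = 63531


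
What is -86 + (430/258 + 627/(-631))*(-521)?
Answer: -826552/1893 ≈ -436.64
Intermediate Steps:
-86 + (430/258 + 627/(-631))*(-521) = -86 + (430*(1/258) + 627*(-1/631))*(-521) = -86 + (5/3 - 627/631)*(-521) = -86 + (1274/1893)*(-521) = -86 - 663754/1893 = -826552/1893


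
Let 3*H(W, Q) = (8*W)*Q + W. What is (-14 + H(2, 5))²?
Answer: 1600/9 ≈ 177.78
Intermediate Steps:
H(W, Q) = W/3 + 8*Q*W/3 (H(W, Q) = ((8*W)*Q + W)/3 = (8*Q*W + W)/3 = (W + 8*Q*W)/3 = W/3 + 8*Q*W/3)
(-14 + H(2, 5))² = (-14 + (⅓)*2*(1 + 8*5))² = (-14 + (⅓)*2*(1 + 40))² = (-14 + (⅓)*2*41)² = (-14 + 82/3)² = (40/3)² = 1600/9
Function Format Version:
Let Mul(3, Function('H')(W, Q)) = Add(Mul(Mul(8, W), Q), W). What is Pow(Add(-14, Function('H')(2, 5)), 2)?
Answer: Rational(1600, 9) ≈ 177.78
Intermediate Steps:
Function('H')(W, Q) = Add(Mul(Rational(1, 3), W), Mul(Rational(8, 3), Q, W)) (Function('H')(W, Q) = Mul(Rational(1, 3), Add(Mul(Mul(8, W), Q), W)) = Mul(Rational(1, 3), Add(Mul(8, Q, W), W)) = Mul(Rational(1, 3), Add(W, Mul(8, Q, W))) = Add(Mul(Rational(1, 3), W), Mul(Rational(8, 3), Q, W)))
Pow(Add(-14, Function('H')(2, 5)), 2) = Pow(Add(-14, Mul(Rational(1, 3), 2, Add(1, Mul(8, 5)))), 2) = Pow(Add(-14, Mul(Rational(1, 3), 2, Add(1, 40))), 2) = Pow(Add(-14, Mul(Rational(1, 3), 2, 41)), 2) = Pow(Add(-14, Rational(82, 3)), 2) = Pow(Rational(40, 3), 2) = Rational(1600, 9)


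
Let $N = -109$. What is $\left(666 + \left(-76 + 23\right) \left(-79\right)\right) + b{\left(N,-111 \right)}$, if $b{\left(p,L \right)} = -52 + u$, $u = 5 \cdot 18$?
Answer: $4891$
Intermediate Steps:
$u = 90$
$b{\left(p,L \right)} = 38$ ($b{\left(p,L \right)} = -52 + 90 = 38$)
$\left(666 + \left(-76 + 23\right) \left(-79\right)\right) + b{\left(N,-111 \right)} = \left(666 + \left(-76 + 23\right) \left(-79\right)\right) + 38 = \left(666 - -4187\right) + 38 = \left(666 + 4187\right) + 38 = 4853 + 38 = 4891$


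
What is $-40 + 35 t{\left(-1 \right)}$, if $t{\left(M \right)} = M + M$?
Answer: $-110$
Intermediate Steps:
$t{\left(M \right)} = 2 M$
$-40 + 35 t{\left(-1 \right)} = -40 + 35 \cdot 2 \left(-1\right) = -40 + 35 \left(-2\right) = -40 - 70 = -110$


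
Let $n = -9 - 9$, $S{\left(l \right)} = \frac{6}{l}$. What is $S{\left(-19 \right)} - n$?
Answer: $\frac{336}{19} \approx 17.684$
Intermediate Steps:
$n = -18$ ($n = -9 - 9 = -18$)
$S{\left(-19 \right)} - n = \frac{6}{-19} - -18 = 6 \left(- \frac{1}{19}\right) + 18 = - \frac{6}{19} + 18 = \frac{336}{19}$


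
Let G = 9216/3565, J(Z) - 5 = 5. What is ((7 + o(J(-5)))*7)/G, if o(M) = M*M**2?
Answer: 25129685/9216 ≈ 2726.7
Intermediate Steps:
J(Z) = 10 (J(Z) = 5 + 5 = 10)
o(M) = M**3
G = 9216/3565 (G = 9216*(1/3565) = 9216/3565 ≈ 2.5851)
((7 + o(J(-5)))*7)/G = ((7 + 10**3)*7)/(9216/3565) = ((7 + 1000)*7)*(3565/9216) = (1007*7)*(3565/9216) = 7049*(3565/9216) = 25129685/9216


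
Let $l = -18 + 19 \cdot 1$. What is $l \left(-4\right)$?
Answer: $-4$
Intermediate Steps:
$l = 1$ ($l = -18 + 19 = 1$)
$l \left(-4\right) = 1 \left(-4\right) = -4$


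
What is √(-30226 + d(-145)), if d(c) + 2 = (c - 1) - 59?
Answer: I*√30433 ≈ 174.45*I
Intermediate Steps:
d(c) = -62 + c (d(c) = -2 + ((c - 1) - 59) = -2 + ((-1 + c) - 59) = -2 + (-60 + c) = -62 + c)
√(-30226 + d(-145)) = √(-30226 + (-62 - 145)) = √(-30226 - 207) = √(-30433) = I*√30433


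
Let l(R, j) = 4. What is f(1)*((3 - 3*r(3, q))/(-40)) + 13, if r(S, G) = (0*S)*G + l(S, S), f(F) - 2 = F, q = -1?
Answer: 547/40 ≈ 13.675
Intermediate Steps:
f(F) = 2 + F
r(S, G) = 4 (r(S, G) = (0*S)*G + 4 = 0*G + 4 = 0 + 4 = 4)
f(1)*((3 - 3*r(3, q))/(-40)) + 13 = (2 + 1)*((3 - 3*4)/(-40)) + 13 = 3*((3 - 12)*(-1/40)) + 13 = 3*(-9*(-1/40)) + 13 = 3*(9/40) + 13 = 27/40 + 13 = 547/40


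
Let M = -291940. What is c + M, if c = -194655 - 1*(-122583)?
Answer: -364012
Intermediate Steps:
c = -72072 (c = -194655 + 122583 = -72072)
c + M = -72072 - 291940 = -364012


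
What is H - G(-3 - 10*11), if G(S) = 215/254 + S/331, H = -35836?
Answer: -3012918327/84074 ≈ -35837.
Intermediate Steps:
G(S) = 215/254 + S/331 (G(S) = 215*(1/254) + S*(1/331) = 215/254 + S/331)
H - G(-3 - 10*11) = -35836 - (215/254 + (-3 - 10*11)/331) = -35836 - (215/254 + (-3 - 110)/331) = -35836 - (215/254 + (1/331)*(-113)) = -35836 - (215/254 - 113/331) = -35836 - 1*42463/84074 = -35836 - 42463/84074 = -3012918327/84074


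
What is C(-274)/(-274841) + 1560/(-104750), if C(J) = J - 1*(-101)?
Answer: -41063021/2878959475 ≈ -0.014263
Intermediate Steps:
C(J) = 101 + J (C(J) = J + 101 = 101 + J)
C(-274)/(-274841) + 1560/(-104750) = (101 - 274)/(-274841) + 1560/(-104750) = -173*(-1/274841) + 1560*(-1/104750) = 173/274841 - 156/10475 = -41063021/2878959475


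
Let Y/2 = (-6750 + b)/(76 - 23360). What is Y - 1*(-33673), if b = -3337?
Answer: 392031153/11642 ≈ 33674.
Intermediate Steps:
Y = 10087/11642 (Y = 2*((-6750 - 3337)/(76 - 23360)) = 2*(-10087/(-23284)) = 2*(-10087*(-1/23284)) = 2*(10087/23284) = 10087/11642 ≈ 0.86643)
Y - 1*(-33673) = 10087/11642 - 1*(-33673) = 10087/11642 + 33673 = 392031153/11642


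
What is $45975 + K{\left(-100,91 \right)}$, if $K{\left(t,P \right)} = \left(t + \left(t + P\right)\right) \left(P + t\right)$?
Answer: $46956$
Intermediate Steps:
$K{\left(t,P \right)} = \left(P + t\right) \left(P + 2 t\right)$ ($K{\left(t,P \right)} = \left(t + \left(P + t\right)\right) \left(P + t\right) = \left(P + 2 t\right) \left(P + t\right) = \left(P + t\right) \left(P + 2 t\right)$)
$45975 + K{\left(-100,91 \right)} = 45975 + \left(91^{2} + 2 \left(-100\right)^{2} + 3 \cdot 91 \left(-100\right)\right) = 45975 + \left(8281 + 2 \cdot 10000 - 27300\right) = 45975 + \left(8281 + 20000 - 27300\right) = 45975 + 981 = 46956$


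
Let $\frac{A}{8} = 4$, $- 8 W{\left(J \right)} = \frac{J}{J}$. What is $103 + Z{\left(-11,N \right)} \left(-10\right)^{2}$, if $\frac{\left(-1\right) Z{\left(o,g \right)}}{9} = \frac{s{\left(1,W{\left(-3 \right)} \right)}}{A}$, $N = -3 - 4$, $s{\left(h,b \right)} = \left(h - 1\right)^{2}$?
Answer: $103$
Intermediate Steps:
$W{\left(J \right)} = - \frac{1}{8}$ ($W{\left(J \right)} = - \frac{J \frac{1}{J}}{8} = \left(- \frac{1}{8}\right) 1 = - \frac{1}{8}$)
$s{\left(h,b \right)} = \left(-1 + h\right)^{2}$
$A = 32$ ($A = 8 \cdot 4 = 32$)
$N = -7$ ($N = -3 - 4 = -7$)
$Z{\left(o,g \right)} = 0$ ($Z{\left(o,g \right)} = - 9 \frac{\left(-1 + 1\right)^{2}}{32} = - 9 \cdot 0^{2} \cdot \frac{1}{32} = - 9 \cdot 0 \cdot \frac{1}{32} = \left(-9\right) 0 = 0$)
$103 + Z{\left(-11,N \right)} \left(-10\right)^{2} = 103 + 0 \left(-10\right)^{2} = 103 + 0 \cdot 100 = 103 + 0 = 103$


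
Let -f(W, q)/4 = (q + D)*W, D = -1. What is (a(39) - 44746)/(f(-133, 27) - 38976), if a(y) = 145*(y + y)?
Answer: 8359/6286 ≈ 1.3298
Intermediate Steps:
f(W, q) = -4*W*(-1 + q) (f(W, q) = -4*(q - 1)*W = -4*(-1 + q)*W = -4*W*(-1 + q))
a(y) = 290*y (a(y) = 145*(2*y) = 290*y)
(a(39) - 44746)/(f(-133, 27) - 38976) = (290*39 - 44746)/(4*(-133)*(1 - 1*27) - 38976) = (11310 - 44746)/(4*(-133)*(1 - 27) - 38976) = -33436/(4*(-133)*(-26) - 38976) = -33436/(13832 - 38976) = -33436/(-25144) = -33436*(-1/25144) = 8359/6286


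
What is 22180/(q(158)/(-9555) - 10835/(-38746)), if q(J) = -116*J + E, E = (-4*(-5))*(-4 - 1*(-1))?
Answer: 8211435905400/815989873 ≈ 10063.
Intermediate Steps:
E = -60 (E = 20*(-4 + 1) = 20*(-3) = -60)
q(J) = -60 - 116*J (q(J) = -116*J - 60 = -60 - 116*J)
22180/(q(158)/(-9555) - 10835/(-38746)) = 22180/((-60 - 116*158)/(-9555) - 10835/(-38746)) = 22180/((-60 - 18328)*(-1/9555) - 10835*(-1/38746)) = 22180/(-18388*(-1/9555) + 10835/38746) = 22180/(18388/9555 + 10835/38746) = 22180/(815989873/370218030) = 22180*(370218030/815989873) = 8211435905400/815989873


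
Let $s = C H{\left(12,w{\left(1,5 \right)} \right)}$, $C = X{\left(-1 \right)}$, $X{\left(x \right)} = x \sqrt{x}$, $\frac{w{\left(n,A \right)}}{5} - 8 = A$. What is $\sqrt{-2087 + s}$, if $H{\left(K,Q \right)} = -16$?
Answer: $\sqrt{-2087 + 16 i} \approx 0.1751 + 45.684 i$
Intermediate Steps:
$w{\left(n,A \right)} = 40 + 5 A$
$X{\left(x \right)} = x^{\frac{3}{2}}$
$C = - i$ ($C = \left(-1\right)^{\frac{3}{2}} = - i \approx - 1.0 i$)
$s = 16 i$ ($s = - i \left(-16\right) = 16 i \approx 16.0 i$)
$\sqrt{-2087 + s} = \sqrt{-2087 + 16 i}$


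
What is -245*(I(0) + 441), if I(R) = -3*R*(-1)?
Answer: -108045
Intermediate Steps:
I(R) = 3*R
-245*(I(0) + 441) = -245*(3*0 + 441) = -245*(0 + 441) = -245*441 = -108045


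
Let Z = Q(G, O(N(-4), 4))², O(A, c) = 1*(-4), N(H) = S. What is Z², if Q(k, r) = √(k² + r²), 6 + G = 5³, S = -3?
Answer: 200987329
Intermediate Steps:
N(H) = -3
O(A, c) = -4
G = 119 (G = -6 + 5³ = -6 + 125 = 119)
Z = 14177 (Z = (√(119² + (-4)²))² = (√(14161 + 16))² = (√14177)² = 14177)
Z² = 14177² = 200987329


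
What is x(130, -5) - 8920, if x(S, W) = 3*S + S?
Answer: -8400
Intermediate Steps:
x(S, W) = 4*S
x(130, -5) - 8920 = 4*130 - 8920 = 520 - 8920 = -8400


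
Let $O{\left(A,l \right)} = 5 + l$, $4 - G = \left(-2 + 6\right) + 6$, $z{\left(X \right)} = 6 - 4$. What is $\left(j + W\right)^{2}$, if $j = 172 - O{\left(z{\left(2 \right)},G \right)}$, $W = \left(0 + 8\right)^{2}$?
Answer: $56169$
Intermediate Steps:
$z{\left(X \right)} = 2$ ($z{\left(X \right)} = 6 - 4 = 2$)
$G = -6$ ($G = 4 - \left(\left(-2 + 6\right) + 6\right) = 4 - \left(4 + 6\right) = 4 - 10 = -6$)
$W = 64$ ($W = 8^{2} = 64$)
$j = 173$ ($j = 172 - \left(5 - 6\right) = 172 - -1 = 172 + 1 = 173$)
$\left(j + W\right)^{2} = \left(173 + 64\right)^{2} = 237^{2} = 56169$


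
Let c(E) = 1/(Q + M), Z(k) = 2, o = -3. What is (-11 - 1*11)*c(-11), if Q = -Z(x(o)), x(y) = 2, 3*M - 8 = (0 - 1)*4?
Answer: 33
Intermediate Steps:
M = 4/3 (M = 8/3 + ((0 - 1)*4)/3 = 8/3 + (-1*4)/3 = 8/3 + (⅓)*(-4) = 8/3 - 4/3 = 4/3 ≈ 1.3333)
Q = -2 (Q = -1*2 = -2)
c(E) = -3/2 (c(E) = 1/(-2 + 4/3) = 1/(-⅔) = -3/2)
(-11 - 1*11)*c(-11) = (-11 - 1*11)*(-3/2) = (-11 - 11)*(-3/2) = -22*(-3/2) = 33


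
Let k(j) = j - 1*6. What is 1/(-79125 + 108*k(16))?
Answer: -1/78045 ≈ -1.2813e-5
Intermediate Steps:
k(j) = -6 + j (k(j) = j - 6 = -6 + j)
1/(-79125 + 108*k(16)) = 1/(-79125 + 108*(-6 + 16)) = 1/(-79125 + 108*10) = 1/(-79125 + 1080) = 1/(-78045) = -1/78045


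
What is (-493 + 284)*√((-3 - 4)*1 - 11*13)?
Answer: -1045*I*√6 ≈ -2559.7*I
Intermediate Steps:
(-493 + 284)*√((-3 - 4)*1 - 11*13) = -209*√(-7*1 - 143) = -209*√(-7 - 143) = -1045*I*√6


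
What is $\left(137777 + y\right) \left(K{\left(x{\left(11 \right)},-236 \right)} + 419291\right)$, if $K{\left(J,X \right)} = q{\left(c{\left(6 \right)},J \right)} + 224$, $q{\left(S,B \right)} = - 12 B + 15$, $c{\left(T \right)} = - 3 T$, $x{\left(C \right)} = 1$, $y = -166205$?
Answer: $-11926057704$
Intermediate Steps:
$q{\left(S,B \right)} = 15 - 12 B$
$K{\left(J,X \right)} = 239 - 12 J$ ($K{\left(J,X \right)} = \left(15 - 12 J\right) + 224 = 239 - 12 J$)
$\left(137777 + y\right) \left(K{\left(x{\left(11 \right)},-236 \right)} + 419291\right) = \left(137777 - 166205\right) \left(\left(239 - 12\right) + 419291\right) = - 28428 \left(\left(239 - 12\right) + 419291\right) = - 28428 \left(227 + 419291\right) = \left(-28428\right) 419518 = -11926057704$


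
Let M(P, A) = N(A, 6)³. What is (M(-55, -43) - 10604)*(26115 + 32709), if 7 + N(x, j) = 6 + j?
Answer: -616416696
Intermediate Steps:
N(x, j) = -1 + j (N(x, j) = -7 + (6 + j) = -1 + j)
M(P, A) = 125 (M(P, A) = (-1 + 6)³ = 5³ = 125)
(M(-55, -43) - 10604)*(26115 + 32709) = (125 - 10604)*(26115 + 32709) = -10479*58824 = -616416696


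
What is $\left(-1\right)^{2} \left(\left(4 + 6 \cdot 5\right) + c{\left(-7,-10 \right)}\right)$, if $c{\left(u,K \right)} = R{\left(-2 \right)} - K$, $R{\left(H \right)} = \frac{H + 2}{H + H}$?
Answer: $44$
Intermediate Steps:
$R{\left(H \right)} = \frac{2 + H}{2 H}$
$c{\left(u,K \right)} = - K$ ($c{\left(u,K \right)} = \frac{2 - 2}{2 \left(-2\right)} - K = \frac{1}{2} \left(- \frac{1}{2}\right) 0 - K = 0 - K = - K$)
$\left(-1\right)^{2} \left(\left(4 + 6 \cdot 5\right) + c{\left(-7,-10 \right)}\right) = \left(-1\right)^{2} \left(\left(4 + 6 \cdot 5\right) - -10\right) = 1 \left(\left(4 + 30\right) + 10\right) = 1 \left(34 + 10\right) = 1 \cdot 44 = 44$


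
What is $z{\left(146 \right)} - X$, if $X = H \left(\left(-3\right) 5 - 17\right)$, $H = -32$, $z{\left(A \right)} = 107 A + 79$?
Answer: $14677$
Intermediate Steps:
$z{\left(A \right)} = 79 + 107 A$
$X = 1024$ ($X = - 32 \left(\left(-3\right) 5 - 17\right) = - 32 \left(-15 - 17\right) = \left(-32\right) \left(-32\right) = 1024$)
$z{\left(146 \right)} - X = \left(79 + 107 \cdot 146\right) - 1024 = \left(79 + 15622\right) - 1024 = 15701 - 1024 = 14677$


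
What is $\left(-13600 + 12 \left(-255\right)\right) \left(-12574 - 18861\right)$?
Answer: $523707100$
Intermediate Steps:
$\left(-13600 + 12 \left(-255\right)\right) \left(-12574 - 18861\right) = \left(-13600 - 3060\right) \left(-31435\right) = \left(-16660\right) \left(-31435\right) = 523707100$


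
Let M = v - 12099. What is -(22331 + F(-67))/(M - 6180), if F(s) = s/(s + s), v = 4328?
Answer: 44663/27902 ≈ 1.6007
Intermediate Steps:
F(s) = 1/2 (F(s) = s/((2*s)) = (1/(2*s))*s = 1/2)
M = -7771 (M = 4328 - 12099 = -7771)
-(22331 + F(-67))/(M - 6180) = -(22331 + 1/2)/(-7771 - 6180) = -44663/(2*(-13951)) = -44663*(-1)/(2*13951) = -1*(-44663/27902) = 44663/27902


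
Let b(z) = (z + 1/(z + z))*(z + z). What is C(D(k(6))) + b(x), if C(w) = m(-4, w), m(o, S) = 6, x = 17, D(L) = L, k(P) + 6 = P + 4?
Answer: 585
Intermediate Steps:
k(P) = -2 + P (k(P) = -6 + (P + 4) = -6 + (4 + P) = -2 + P)
C(w) = 6
b(z) = 2*z*(z + 1/(2*z)) (b(z) = (z + 1/(2*z))*(2*z) = 2*z*(z + 1/(2*z)))
C(D(k(6))) + b(x) = 6 + (1 + 2*17**2) = 6 + (1 + 2*289) = 6 + (1 + 578) = 6 + 579 = 585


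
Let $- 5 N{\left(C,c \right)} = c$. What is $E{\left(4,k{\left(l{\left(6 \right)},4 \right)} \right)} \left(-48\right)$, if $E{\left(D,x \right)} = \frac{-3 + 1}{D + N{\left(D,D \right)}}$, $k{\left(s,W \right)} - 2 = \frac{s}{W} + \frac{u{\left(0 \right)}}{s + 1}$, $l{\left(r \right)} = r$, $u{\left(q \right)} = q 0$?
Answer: $30$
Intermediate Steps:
$u{\left(q \right)} = 0$
$N{\left(C,c \right)} = - \frac{c}{5}$
$k{\left(s,W \right)} = 2 + \frac{s}{W}$ ($k{\left(s,W \right)} = 2 + \left(\frac{s}{W} + \frac{0}{s + 1}\right) = 2 + \left(\frac{s}{W} + \frac{0}{1 + s}\right) = 2 + \left(\frac{s}{W} + 0\right) = 2 + \frac{s}{W}$)
$E{\left(D,x \right)} = - \frac{5}{2 D}$ ($E{\left(D,x \right)} = \frac{-3 + 1}{D - \frac{D}{5}} = - \frac{2}{\frac{4}{5} D} = - 2 \frac{5}{4 D} = - \frac{5}{2 D}$)
$E{\left(4,k{\left(l{\left(6 \right)},4 \right)} \right)} \left(-48\right) = - \frac{5}{2 \cdot 4} \left(-48\right) = \left(- \frac{5}{2}\right) \frac{1}{4} \left(-48\right) = \left(- \frac{5}{8}\right) \left(-48\right) = 30$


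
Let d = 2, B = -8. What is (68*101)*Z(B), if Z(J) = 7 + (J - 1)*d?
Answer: -75548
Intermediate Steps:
Z(J) = 5 + 2*J (Z(J) = 7 + (J - 1)*2 = 7 + (-1 + J)*2 = 7 + (-2 + 2*J) = 5 + 2*J)
(68*101)*Z(B) = (68*101)*(5 + 2*(-8)) = 6868*(5 - 16) = 6868*(-11) = -75548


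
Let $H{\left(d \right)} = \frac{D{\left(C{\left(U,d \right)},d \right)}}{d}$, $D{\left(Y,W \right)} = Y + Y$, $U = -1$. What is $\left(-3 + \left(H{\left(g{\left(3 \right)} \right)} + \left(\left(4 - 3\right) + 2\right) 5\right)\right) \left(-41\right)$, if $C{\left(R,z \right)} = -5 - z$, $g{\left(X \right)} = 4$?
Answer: $- \frac{615}{2} \approx -307.5$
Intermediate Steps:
$D{\left(Y,W \right)} = 2 Y$
$H{\left(d \right)} = \frac{-10 - 2 d}{d}$ ($H{\left(d \right)} = \frac{2 \left(-5 - d\right)}{d} = \frac{-10 - 2 d}{d}$)
$\left(-3 + \left(H{\left(g{\left(3 \right)} \right)} + \left(\left(4 - 3\right) + 2\right) 5\right)\right) \left(-41\right) = \left(-3 - \left(2 + \frac{5}{2} - \left(\left(4 - 3\right) + 2\right) 5\right)\right) \left(-41\right) = \left(-3 + \left(\left(-2 - \frac{5}{2}\right) + \left(1 + 2\right) 5\right)\right) \left(-41\right) = \left(-3 + \left(\left(-2 - \frac{5}{2}\right) + 3 \cdot 5\right)\right) \left(-41\right) = \left(-3 + \left(- \frac{9}{2} + 15\right)\right) \left(-41\right) = \left(-3 + \frac{21}{2}\right) \left(-41\right) = \frac{15}{2} \left(-41\right) = - \frac{615}{2}$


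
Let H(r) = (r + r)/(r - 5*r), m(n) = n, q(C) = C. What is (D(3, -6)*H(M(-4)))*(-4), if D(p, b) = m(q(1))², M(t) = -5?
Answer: 2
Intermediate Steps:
H(r) = -½ (H(r) = (2*r)/((-4*r)) = (2*r)*(-1/(4*r)) = -½)
D(p, b) = 1 (D(p, b) = 1² = 1)
(D(3, -6)*H(M(-4)))*(-4) = (1*(-½))*(-4) = -½*(-4) = 2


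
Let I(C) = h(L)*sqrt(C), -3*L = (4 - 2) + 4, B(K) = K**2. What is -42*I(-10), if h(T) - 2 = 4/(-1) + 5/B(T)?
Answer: 63*I*sqrt(10)/2 ≈ 99.612*I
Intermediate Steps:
L = -2 (L = -((4 - 2) + 4)/3 = -(2 + 4)/3 = -1/3*6 = -2)
h(T) = -2 + 5/T**2 (h(T) = 2 + (4/(-1) + 5/(T**2)) = 2 + (4*(-1) + 5/T**2) = 2 + (-4 + 5/T**2) = -2 + 5/T**2)
I(C) = -3*sqrt(C)/4 (I(C) = (-2 + 5/(-2)**2)*sqrt(C) = (-2 + 5*(1/4))*sqrt(C) = (-2 + 5/4)*sqrt(C) = -3*sqrt(C)/4)
-42*I(-10) = -(-63)*sqrt(-10)/2 = -(-63)*I*sqrt(10)/2 = 63*I*sqrt(10)/2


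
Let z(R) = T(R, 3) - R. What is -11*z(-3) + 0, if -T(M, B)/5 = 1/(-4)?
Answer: -187/4 ≈ -46.750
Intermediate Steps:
T(M, B) = 5/4 (T(M, B) = -5/(-4) = -5*(-¼) = 5/4)
z(R) = 5/4 - R
-11*z(-3) + 0 = -11*(5/4 - 1*(-3)) + 0 = -11*(5/4 + 3) + 0 = -11*17/4 + 0 = -187/4 + 0 = -187/4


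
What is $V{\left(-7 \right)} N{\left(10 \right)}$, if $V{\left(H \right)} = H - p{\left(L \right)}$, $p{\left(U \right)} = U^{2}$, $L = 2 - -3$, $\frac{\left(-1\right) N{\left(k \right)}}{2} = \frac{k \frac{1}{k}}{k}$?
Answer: $\frac{32}{5} \approx 6.4$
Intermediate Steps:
$N{\left(k \right)} = - \frac{2}{k}$ ($N{\left(k \right)} = - 2 \frac{k \frac{1}{k}}{k} = - 2 \cdot 1 \frac{1}{k} = - \frac{2}{k}$)
$L = 5$ ($L = 2 + 3 = 5$)
$V{\left(H \right)} = -25 + H$ ($V{\left(H \right)} = H - 5^{2} = H - 25 = -25 + H$)
$V{\left(-7 \right)} N{\left(10 \right)} = \left(-25 - 7\right) \left(- \frac{2}{10}\right) = - 32 \left(\left(-2\right) \frac{1}{10}\right) = \left(-32\right) \left(- \frac{1}{5}\right) = \frac{32}{5}$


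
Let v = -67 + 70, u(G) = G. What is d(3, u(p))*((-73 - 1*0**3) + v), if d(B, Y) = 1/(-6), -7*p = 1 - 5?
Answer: 35/3 ≈ 11.667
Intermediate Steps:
p = 4/7 (p = -(1 - 5)/7 = -1/7*(-4) = 4/7 ≈ 0.57143)
v = 3
d(B, Y) = -1/6
d(3, u(p))*((-73 - 1*0**3) + v) = -((-73 - 1*0**3) + 3)/6 = -((-73 - 1*0) + 3)/6 = -((-73 + 0) + 3)/6 = -(-73 + 3)/6 = -1/6*(-70) = 35/3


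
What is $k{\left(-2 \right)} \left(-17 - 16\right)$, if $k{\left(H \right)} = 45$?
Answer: $-1485$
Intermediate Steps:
$k{\left(-2 \right)} \left(-17 - 16\right) = 45 \left(-17 - 16\right) = 45 \left(-33\right) = -1485$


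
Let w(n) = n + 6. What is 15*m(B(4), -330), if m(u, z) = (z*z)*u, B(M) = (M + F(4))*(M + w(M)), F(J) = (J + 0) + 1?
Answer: 205821000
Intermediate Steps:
w(n) = 6 + n
F(J) = 1 + J (F(J) = J + 1 = 1 + J)
B(M) = (5 + M)*(6 + 2*M) (B(M) = (M + (1 + 4))*(M + (6 + M)) = (M + 5)*(6 + 2*M) = (5 + M)*(6 + 2*M))
m(u, z) = u*z**2 (m(u, z) = z**2*u = u*z**2)
15*m(B(4), -330) = 15*((30 + 2*4**2 + 16*4)*(-330)**2) = 15*((30 + 2*16 + 64)*108900) = 15*((30 + 32 + 64)*108900) = 15*(126*108900) = 15*13721400 = 205821000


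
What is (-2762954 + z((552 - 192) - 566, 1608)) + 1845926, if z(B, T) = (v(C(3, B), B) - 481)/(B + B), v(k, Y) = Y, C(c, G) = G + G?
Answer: -377814849/412 ≈ -9.1703e+5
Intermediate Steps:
C(c, G) = 2*G
z(B, T) = (-481 + B)/(2*B) (z(B, T) = (B - 481)/(B + B) = (-481 + B)/((2*B)) = (-481 + B)*(1/(2*B)) = (-481 + B)/(2*B))
(-2762954 + z((552 - 192) - 566, 1608)) + 1845926 = (-2762954 + (-481 + ((552 - 192) - 566))/(2*((552 - 192) - 566))) + 1845926 = (-2762954 + (-481 + (360 - 566))/(2*(360 - 566))) + 1845926 = (-2762954 + (1/2)*(-481 - 206)/(-206)) + 1845926 = (-2762954 + (1/2)*(-1/206)*(-687)) + 1845926 = (-2762954 + 687/412) + 1845926 = -1138336361/412 + 1845926 = -377814849/412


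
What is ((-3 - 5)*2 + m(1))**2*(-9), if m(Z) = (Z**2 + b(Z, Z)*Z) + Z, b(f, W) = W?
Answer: -1521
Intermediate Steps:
m(Z) = Z + 2*Z**2 (m(Z) = (Z**2 + Z*Z) + Z = (Z**2 + Z**2) + Z = 2*Z**2 + Z = Z + 2*Z**2)
((-3 - 5)*2 + m(1))**2*(-9) = ((-3 - 5)*2 + 1*(1 + 2*1))**2*(-9) = (-8*2 + 1*(1 + 2))**2*(-9) = (-16 + 1*3)**2*(-9) = (-16 + 3)**2*(-9) = (-13)**2*(-9) = 169*(-9) = -1521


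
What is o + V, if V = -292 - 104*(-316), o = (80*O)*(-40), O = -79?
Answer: 285372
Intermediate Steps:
o = 252800 (o = (80*(-79))*(-40) = -6320*(-40) = 252800)
V = 32572 (V = -292 + 32864 = 32572)
o + V = 252800 + 32572 = 285372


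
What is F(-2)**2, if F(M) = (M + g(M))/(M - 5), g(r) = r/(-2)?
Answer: 1/49 ≈ 0.020408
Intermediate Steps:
g(r) = -r/2 (g(r) = r*(-1/2) = -r/2)
F(M) = M/(2*(-5 + M)) (F(M) = (M - M/2)/(M - 5) = (M/2)/(-5 + M) = M/(2*(-5 + M)))
F(-2)**2 = ((1/2)*(-2)/(-5 - 2))**2 = ((1/2)*(-2)/(-7))**2 = ((1/2)*(-2)*(-1/7))**2 = (1/7)**2 = 1/49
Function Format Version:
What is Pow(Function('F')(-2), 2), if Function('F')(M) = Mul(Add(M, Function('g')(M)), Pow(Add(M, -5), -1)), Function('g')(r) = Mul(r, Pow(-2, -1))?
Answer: Rational(1, 49) ≈ 0.020408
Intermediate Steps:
Function('g')(r) = Mul(Rational(-1, 2), r) (Function('g')(r) = Mul(r, Rational(-1, 2)) = Mul(Rational(-1, 2), r))
Function('F')(M) = Mul(Rational(1, 2), M, Pow(Add(-5, M), -1)) (Function('F')(M) = Mul(Add(M, Mul(Rational(-1, 2), M)), Pow(Add(M, -5), -1)) = Mul(Mul(Rational(1, 2), M), Pow(Add(-5, M), -1)) = Mul(Rational(1, 2), M, Pow(Add(-5, M), -1)))
Pow(Function('F')(-2), 2) = Pow(Mul(Rational(1, 2), -2, Pow(Add(-5, -2), -1)), 2) = Pow(Mul(Rational(1, 2), -2, Pow(-7, -1)), 2) = Pow(Mul(Rational(1, 2), -2, Rational(-1, 7)), 2) = Pow(Rational(1, 7), 2) = Rational(1, 49)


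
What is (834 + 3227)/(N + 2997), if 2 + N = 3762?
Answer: 4061/6757 ≈ 0.60101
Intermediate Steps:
N = 3760 (N = -2 + 3762 = 3760)
(834 + 3227)/(N + 2997) = (834 + 3227)/(3760 + 2997) = 4061/6757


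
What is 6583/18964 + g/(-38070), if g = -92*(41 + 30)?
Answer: 187243829/360979740 ≈ 0.51871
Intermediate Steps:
g = -6532 (g = -92*71 = -6532)
6583/18964 + g/(-38070) = 6583/18964 - 6532/(-38070) = 6583*(1/18964) - 6532*(-1/38070) = 6583/18964 + 3266/19035 = 187243829/360979740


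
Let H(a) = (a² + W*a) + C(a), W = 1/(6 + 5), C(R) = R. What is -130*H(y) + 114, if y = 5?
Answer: -42296/11 ≈ -3845.1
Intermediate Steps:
W = 1/11 ≈ 0.090909
H(a) = a² + 12*a/11 (H(a) = (a² + a/11) + a = a² + 12*a/11)
-130*H(y) + 114 = -130*5*(12 + 11*5)/11 + 114 = -130*5*(12 + 55)/11 + 114 = -130*5*67/11 + 114 = -130*335/11 + 114 = -43550/11 + 114 = -42296/11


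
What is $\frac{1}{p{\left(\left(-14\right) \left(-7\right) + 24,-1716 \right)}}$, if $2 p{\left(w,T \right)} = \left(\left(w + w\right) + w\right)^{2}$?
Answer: $\frac{1}{66978} \approx 1.493 \cdot 10^{-5}$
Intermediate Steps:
$p{\left(w,T \right)} = \frac{9 w^{2}}{2}$ ($p{\left(w,T \right)} = \frac{\left(\left(w + w\right) + w\right)^{2}}{2} = \frac{\left(2 w + w\right)^{2}}{2} = \frac{\left(3 w\right)^{2}}{2} = \frac{9 w^{2}}{2}$)
$\frac{1}{p{\left(\left(-14\right) \left(-7\right) + 24,-1716 \right)}} = \frac{1}{\frac{9}{2} \left(\left(-14\right) \left(-7\right) + 24\right)^{2}} = \frac{1}{\frac{9}{2} \left(98 + 24\right)^{2}} = \frac{1}{\frac{9}{2} \cdot 122^{2}} = \frac{1}{\frac{9}{2} \cdot 14884} = \frac{1}{66978}$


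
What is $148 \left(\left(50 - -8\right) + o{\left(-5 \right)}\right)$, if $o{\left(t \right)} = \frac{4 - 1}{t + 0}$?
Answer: $\frac{42476}{5} \approx 8495.2$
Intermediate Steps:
$o{\left(t \right)} = \frac{3}{t}$
$148 \left(\left(50 - -8\right) + o{\left(-5 \right)}\right) = 148 \left(\left(50 - -8\right) + \frac{3}{-5}\right) = 148 \left(\left(50 + 8\right) + 3 \left(- \frac{1}{5}\right)\right) = 148 \left(58 - \frac{3}{5}\right) = 148 \cdot \frac{287}{5} = \frac{42476}{5}$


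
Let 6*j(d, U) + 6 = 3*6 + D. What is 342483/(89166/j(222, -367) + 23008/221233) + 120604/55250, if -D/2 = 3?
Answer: 3282652439550047/544944139450750 ≈ 6.0238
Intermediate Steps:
D = -6 (D = -2*3 = -6)
j(d, U) = 1 (j(d, U) = -1 + (3*6 - 6)/6 = -1 + (18 - 6)/6 = -1 + (⅙)*12 = -1 + 2 = 1)
342483/(89166/j(222, -367) + 23008/221233) + 120604/55250 = 342483/(89166/1 + 23008/221233) + 120604/55250 = 342483/(89166*1 + 23008*(1/221233)) + 120604*(1/55250) = 342483/(89166 + 23008/221233) + 60302/27625 = 342483/(19726484686/221233) + 60302/27625 = 342483*(221233/19726484686) + 60302/27625 = 75768541539/19726484686 + 60302/27625 = 3282652439550047/544944139450750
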